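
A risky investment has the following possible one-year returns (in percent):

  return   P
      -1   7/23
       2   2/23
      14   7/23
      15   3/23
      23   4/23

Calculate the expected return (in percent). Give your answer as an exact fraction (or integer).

232/23

E[X] = (7/23)·(-1) + (2/23)·2 + (7/23)·14 + (3/23)·15 + (4/23)·23
     = 232/23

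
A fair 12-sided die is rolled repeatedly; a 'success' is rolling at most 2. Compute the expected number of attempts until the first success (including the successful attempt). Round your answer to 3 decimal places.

6.000

For a geometric distribution, E[trials] = 1/p = 1/(1/6) = 6.
≈ 6.000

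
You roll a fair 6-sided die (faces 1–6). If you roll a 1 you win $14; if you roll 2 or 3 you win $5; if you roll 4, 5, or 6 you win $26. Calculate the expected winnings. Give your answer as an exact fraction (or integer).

$17

E[payout] = (1/3)·5 + (1/6)·14 + (1/2)·26 = 17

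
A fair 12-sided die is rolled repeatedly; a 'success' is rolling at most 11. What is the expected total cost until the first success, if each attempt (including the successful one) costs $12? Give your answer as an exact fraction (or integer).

144/11 dollars

E[#attempts] = 1/p = 12/11; E[cost] = 12·12/11 = 144/11.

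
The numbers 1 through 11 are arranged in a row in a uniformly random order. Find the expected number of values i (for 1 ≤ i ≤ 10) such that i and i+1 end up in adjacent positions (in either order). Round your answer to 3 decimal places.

For each i ∈ {1,…,10}, let Xᵢ = 1 if i and i+1 are adjacent. P(Xᵢ=1) = 2·(11−1)!/11! = 2/11.
By linearity, E[ΣXᵢ] = (10)·(2/11) = 20/11.
≈ 1.818

1.818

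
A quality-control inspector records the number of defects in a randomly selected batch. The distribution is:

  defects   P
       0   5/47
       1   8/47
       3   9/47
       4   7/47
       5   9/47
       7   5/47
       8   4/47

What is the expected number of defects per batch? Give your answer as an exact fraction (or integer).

175/47

E[X] = (5/47)·0 + (8/47)·1 + (9/47)·3 + (7/47)·4 + (9/47)·5 + (5/47)·7 + (4/47)·8
     = 175/47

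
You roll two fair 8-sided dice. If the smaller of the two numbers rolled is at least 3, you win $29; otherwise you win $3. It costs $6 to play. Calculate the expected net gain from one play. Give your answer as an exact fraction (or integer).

E[payout] = (7/16)·3 + (9/16)·29 = 141/8
Expected profit = 141/8 − 6 = 93/8

93/8 dollars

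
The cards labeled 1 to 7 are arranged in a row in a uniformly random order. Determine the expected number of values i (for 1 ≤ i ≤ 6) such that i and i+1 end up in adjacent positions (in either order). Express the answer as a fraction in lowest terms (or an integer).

For each i ∈ {1,…,6}, let Xᵢ = 1 if i and i+1 are adjacent. P(Xᵢ=1) = 2·(7−1)!/7! = 2/7.
By linearity, E[ΣXᵢ] = (6)·(2/7) = 12/7.

12/7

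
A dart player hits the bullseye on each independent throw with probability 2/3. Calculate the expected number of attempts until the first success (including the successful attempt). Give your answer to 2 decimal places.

For a geometric distribution, E[trials] = 1/p = 1/(2/3) = 3/2.
≈ 1.50

1.50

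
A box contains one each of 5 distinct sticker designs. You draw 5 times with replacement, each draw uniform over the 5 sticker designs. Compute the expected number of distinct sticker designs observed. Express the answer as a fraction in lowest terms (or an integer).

Let Xⱼ=1 if type j appears at least once. P(Xⱼ=1) = 1 − ((5−1)/5)^5 = 2101/3125.
E[#distinct] = 5·2101/3125 = 2101/625.

2101/625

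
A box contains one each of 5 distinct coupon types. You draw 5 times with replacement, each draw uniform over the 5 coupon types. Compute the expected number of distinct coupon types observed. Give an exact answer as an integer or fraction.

2101/625

Let Xⱼ=1 if type j appears at least once. P(Xⱼ=1) = 1 − ((5−1)/5)^5 = 2101/3125.
E[#distinct] = 5·2101/3125 = 2101/625.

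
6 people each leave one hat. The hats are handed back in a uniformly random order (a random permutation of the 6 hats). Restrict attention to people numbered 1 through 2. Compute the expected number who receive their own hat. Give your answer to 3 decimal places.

Let Xᵢ = 1 if person i gets their own hat. For each i, P(Xᵢ=1) = 1/6.
By linearity of expectation, E[X₁+…+X_2] = 2·(1/6) = 1/3.
≈ 0.333

0.333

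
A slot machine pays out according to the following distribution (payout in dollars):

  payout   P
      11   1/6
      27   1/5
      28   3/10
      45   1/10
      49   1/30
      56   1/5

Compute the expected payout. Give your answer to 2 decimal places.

$32.97

E[X] = (1/6)·11 + (1/5)·27 + (3/10)·28 + (1/10)·45 + (1/30)·49 + (1/5)·56
     = 989/30 ≈ 32.97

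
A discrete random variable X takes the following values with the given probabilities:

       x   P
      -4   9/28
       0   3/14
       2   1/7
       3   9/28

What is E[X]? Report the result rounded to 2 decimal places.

-0.04

E[X] = (9/28)·(-4) + (3/14)·0 + (1/7)·2 + (9/28)·3
     = -1/28 ≈ -0.04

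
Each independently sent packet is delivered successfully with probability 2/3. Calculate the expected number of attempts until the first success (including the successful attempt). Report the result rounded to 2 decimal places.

1.50

For a geometric distribution, E[trials] = 1/p = 1/(2/3) = 3/2.
≈ 1.50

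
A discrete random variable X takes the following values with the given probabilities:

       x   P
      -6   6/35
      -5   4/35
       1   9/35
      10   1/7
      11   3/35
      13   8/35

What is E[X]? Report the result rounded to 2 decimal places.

4.00

E[X] = (6/35)·(-6) + (4/35)·(-5) + (9/35)·1 + (1/7)·10 + (3/35)·11 + (8/35)·13
     = 4 ≈ 4.00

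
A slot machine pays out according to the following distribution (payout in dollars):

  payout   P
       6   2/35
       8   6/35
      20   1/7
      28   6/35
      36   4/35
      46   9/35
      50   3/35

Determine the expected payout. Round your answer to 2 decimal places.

$29.60

E[X] = (2/35)·6 + (6/35)·8 + (1/7)·20 + (6/35)·28 + (4/35)·36 + (9/35)·46 + (3/35)·50
     = 148/5 ≈ 29.60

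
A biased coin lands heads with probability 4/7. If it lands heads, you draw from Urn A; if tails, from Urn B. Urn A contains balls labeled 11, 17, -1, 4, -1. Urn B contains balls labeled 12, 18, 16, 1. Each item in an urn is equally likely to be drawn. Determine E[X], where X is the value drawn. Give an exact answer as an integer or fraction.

237/28

E[X | Urn A] = (11 + 17 − 1 + 4 − 1)/5 = 6
E[X | Urn B] = (12 + 18 + 16 + 1)/4 = 47/4
E[X] = (4/7)·6 + (3/7)·47/4 = 237/28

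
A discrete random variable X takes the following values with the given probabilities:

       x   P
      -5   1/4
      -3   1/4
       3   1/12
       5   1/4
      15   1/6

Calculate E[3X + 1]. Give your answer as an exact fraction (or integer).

7

E[3x+1] = (1/4)·(-14) + (1/4)·(-8) + (1/12)·10 + (1/4)·16 + (1/6)·46
     = 7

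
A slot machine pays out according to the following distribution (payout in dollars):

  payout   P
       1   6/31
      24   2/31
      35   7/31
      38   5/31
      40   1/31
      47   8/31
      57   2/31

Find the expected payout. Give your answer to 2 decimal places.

E[X] = (6/31)·1 + (2/31)·24 + (7/31)·35 + (5/31)·38 + (1/31)·40 + (8/31)·47 + (2/31)·57
     = 1019/31 ≈ 32.87

$32.87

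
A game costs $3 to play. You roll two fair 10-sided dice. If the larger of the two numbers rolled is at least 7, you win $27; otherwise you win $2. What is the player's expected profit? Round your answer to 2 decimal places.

$15.00

E[payout] = (9/25)·2 + (16/25)·27 = 18
Expected profit = 18 − 3 = 15 ≈ $15.00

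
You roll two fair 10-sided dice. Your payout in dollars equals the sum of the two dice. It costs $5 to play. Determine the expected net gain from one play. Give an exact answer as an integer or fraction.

Distribution of the sum of the two dice: 2 w.p. 1/100, 3 w.p. 1/50, 4 w.p. 3/100, 5 w.p. 1/25, 6 w.p. 1/20, 7 w.p. 3/50, …
E[payout] = (1/100)·2 + (1/50)·3 + (3/100)·4 + (1/25)·5 + (1/20)·6 + (3/50)·7 + (7/100)·8 + (2/25)·9 + (9/100)·10 + (1/10)·11 + (9/100)·12 + (2/25)·13 + (7/100)·14 + (3/50)·15 + (1/20)·16 + (1/25)·17 + (3/100)·18 + (1/50)·19 + (1/100)·20 = 11
Expected profit = 11 − 5 = 6

$6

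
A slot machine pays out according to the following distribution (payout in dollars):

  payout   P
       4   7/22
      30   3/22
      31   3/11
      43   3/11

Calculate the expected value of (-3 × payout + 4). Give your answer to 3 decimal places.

-72.636

E[-3x+4] = (7/22)·(-8) + (3/22)·(-86) + (3/11)·(-89) + (3/11)·(-125)
     = -799/11 ≈ -72.636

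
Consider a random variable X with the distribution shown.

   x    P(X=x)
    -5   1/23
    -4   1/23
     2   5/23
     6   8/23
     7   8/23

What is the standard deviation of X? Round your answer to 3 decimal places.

3.373

E[X] = 105/23, E[X²] = 741/23
Var(X) = E[X²] − (E[X])² = 741/23 − 11025/529 = 6018/529
SD(X) = √(6018/529) ≈ 3.373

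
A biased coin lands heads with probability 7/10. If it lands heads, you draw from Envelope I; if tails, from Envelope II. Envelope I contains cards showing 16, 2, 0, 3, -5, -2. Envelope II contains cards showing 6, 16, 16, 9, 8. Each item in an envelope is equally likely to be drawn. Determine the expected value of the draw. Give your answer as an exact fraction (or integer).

E[X | Envelope I] = (16 + 2 + 0 + 3 − 5 − 2)/6 = 7/3
E[X | Envelope II] = (6 + 16 + 16 + 9 + 8)/5 = 11
E[X] = (7/10)·7/3 + (3/10)·11 = 74/15

74/15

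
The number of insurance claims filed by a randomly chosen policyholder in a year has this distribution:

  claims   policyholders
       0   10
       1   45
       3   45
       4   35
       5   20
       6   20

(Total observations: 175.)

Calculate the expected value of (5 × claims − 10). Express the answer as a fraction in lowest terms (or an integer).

Total = 175, so P(claims=0) = 10/175, etc.
E[5x-10] = (2/35)·(-10) + (9/35)·(-5) + (9/35)·5 + (1/5)·10 + (4/35)·15 + (4/35)·20
     = 38/7

38/7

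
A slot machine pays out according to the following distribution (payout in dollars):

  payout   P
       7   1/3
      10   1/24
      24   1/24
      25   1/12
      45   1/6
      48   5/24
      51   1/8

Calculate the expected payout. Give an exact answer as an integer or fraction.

E[X] = (1/3)·7 + (1/24)·10 + (1/24)·24 + (1/12)·25 + (1/6)·45 + (5/24)·48 + (1/8)·51
     = 713/24

713/24 dollars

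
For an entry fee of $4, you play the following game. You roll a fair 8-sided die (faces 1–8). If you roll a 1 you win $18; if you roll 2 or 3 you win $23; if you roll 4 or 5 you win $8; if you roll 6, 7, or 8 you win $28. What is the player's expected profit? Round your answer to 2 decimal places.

E[payout] = (1/4)·8 + (1/8)·18 + (1/4)·23 + (3/8)·28 = 41/2
Expected profit = 41/2 − 4 = 33/2 ≈ $16.50

$16.50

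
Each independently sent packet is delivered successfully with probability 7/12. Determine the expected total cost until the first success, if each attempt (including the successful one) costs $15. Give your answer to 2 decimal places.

E[#attempts] = 1/p = 12/7; E[cost] = 15·12/7 = 180/7.
≈ 25.71

$25.71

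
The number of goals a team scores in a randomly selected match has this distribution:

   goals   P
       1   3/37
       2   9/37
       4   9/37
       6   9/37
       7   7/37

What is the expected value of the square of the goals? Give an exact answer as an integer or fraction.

850/37

E[X²] = (3/37)·1 + (9/37)·4 + (9/37)·16 + (9/37)·36 + (7/37)·49
     = 850/37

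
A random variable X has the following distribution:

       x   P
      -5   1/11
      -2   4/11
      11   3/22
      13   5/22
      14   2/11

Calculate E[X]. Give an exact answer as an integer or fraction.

64/11

E[X] = (1/11)·(-5) + (4/11)·(-2) + (3/22)·11 + (5/22)·13 + (2/11)·14
     = 64/11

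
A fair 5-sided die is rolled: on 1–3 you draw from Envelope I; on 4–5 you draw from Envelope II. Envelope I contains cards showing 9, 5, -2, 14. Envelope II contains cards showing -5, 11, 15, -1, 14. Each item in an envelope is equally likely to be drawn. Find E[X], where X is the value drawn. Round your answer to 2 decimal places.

E[X | Envelope I] = (9 + 5 − 2 + 14)/4 = 13/2
E[X | Envelope II] = (-5 + 11 + 15 − 1 + 14)/5 = 34/5
E[X] = (3/5)·13/2 + (2/5)·34/5 = 331/50 ≈ 6.62

6.62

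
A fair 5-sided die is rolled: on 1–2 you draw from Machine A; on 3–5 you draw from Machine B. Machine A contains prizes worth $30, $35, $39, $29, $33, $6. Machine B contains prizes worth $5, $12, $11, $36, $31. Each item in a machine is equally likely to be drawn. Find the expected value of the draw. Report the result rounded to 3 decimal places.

E[X | Machine A] = (30 + 35 + 39 + 29 + 33 + 6)/6 = 86/3
E[X | Machine B] = (5 + 12 + 11 + 36 + 31)/5 = 19
E[X] = (2/5)·86/3 + (3/5)·19 = 343/15 ≈ 22.867

$22.867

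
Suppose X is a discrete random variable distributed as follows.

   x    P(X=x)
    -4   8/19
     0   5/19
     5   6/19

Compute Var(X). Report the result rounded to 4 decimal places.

E[X] = (8/19)·(-4) + (5/19)·0 + (6/19)·5 = -2/19
E[X²] = (8/19)·16 + (5/19)·0 + (6/19)·25 = 278/19
Var(X) = 278/19 − (-2/19)² = 5278/361 ≈ 14.6205

14.6205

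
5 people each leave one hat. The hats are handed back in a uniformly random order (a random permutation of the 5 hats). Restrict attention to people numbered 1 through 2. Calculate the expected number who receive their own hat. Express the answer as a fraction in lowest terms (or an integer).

2/5

Let Xᵢ = 1 if person i gets their own hat. For each i, P(Xᵢ=1) = 1/5.
By linearity of expectation, E[X₁+…+X_2] = 2·(1/5) = 2/5.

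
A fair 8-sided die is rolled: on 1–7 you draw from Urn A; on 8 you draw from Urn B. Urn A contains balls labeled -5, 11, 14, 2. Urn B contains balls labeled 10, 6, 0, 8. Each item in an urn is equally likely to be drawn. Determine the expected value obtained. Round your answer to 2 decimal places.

E[X | Urn A] = (-5 + 11 + 14 + 2)/4 = 11/2
E[X | Urn B] = (10 + 6 + 0 + 8)/4 = 6
E[X] = (7/8)·11/2 + (1/8)·6 = 89/16 ≈ 5.56

5.56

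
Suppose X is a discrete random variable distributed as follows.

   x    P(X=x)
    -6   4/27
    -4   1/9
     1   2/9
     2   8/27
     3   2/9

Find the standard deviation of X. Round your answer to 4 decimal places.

E[X] = 4/27, E[X²] = 284/27
Var(X) = E[X²] − (E[X])² = 284/27 − 16/729 = 7652/729
SD(X) = √(7652/729) ≈ 3.2398

3.2398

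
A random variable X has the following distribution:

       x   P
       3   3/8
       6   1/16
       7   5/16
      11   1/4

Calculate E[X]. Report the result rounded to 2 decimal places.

E[X] = (3/8)·3 + (1/16)·6 + (5/16)·7 + (1/4)·11
     = 103/16 ≈ 6.44

6.44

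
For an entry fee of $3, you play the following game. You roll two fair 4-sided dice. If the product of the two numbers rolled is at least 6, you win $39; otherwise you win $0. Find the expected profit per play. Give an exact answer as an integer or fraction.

E[payout] = (1/2)·0 + (1/2)·39 = 39/2
Expected profit = 39/2 − 3 = 33/2

33/2 dollars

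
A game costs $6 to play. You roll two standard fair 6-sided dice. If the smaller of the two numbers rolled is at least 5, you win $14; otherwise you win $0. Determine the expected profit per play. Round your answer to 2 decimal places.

E[payout] = (8/9)·0 + (1/9)·14 = 14/9
Expected profit = 14/9 − 6 = -40/9 ≈ -$4.44

-$4.44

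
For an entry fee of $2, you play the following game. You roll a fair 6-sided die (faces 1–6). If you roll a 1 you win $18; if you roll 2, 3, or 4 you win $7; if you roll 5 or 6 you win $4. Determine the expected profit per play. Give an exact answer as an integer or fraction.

35/6 dollars

E[payout] = (1/3)·4 + (1/2)·7 + (1/6)·18 = 47/6
Expected profit = 47/6 − 2 = 35/6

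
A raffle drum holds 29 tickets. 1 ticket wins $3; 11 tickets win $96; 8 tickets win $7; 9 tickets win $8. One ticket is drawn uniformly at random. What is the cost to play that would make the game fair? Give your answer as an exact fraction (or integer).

1187/29 dollars

E[payout] = (1/29)·3 + (11/29)·96 + (8/29)·7 + (9/29)·8 = 1187/29
Fair fee = E[payout] = 1187/29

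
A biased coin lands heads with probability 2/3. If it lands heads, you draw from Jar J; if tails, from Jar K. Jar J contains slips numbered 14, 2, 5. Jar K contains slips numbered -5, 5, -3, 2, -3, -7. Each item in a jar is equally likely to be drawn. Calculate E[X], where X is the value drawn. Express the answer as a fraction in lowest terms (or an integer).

E[X | Jar J] = (14 + 2 + 5)/3 = 7
E[X | Jar K] = (-5 + 5 − 3 + 2 − 3 − 7)/6 = -11/6
E[X] = (2/3)·7 + (1/3)·(-11/6) = 73/18

73/18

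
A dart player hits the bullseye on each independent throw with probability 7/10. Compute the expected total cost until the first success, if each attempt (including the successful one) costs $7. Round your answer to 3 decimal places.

E[#attempts] = 1/p = 10/7; E[cost] = 7·10/7 = 10.
≈ 10.000

$10.000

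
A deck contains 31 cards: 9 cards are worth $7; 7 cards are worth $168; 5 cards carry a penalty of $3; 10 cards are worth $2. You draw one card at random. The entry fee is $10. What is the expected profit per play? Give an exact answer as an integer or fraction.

E[payout] = (9/31)·7 + (7/31)·168 + (5/31)·(-3) + (10/31)·2 = 1244/31
Expected profit = 1244/31 − 10 = 934/31

934/31 dollars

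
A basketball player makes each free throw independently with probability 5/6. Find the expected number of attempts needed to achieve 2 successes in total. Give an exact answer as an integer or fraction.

By linearity (sum of 2 independent geometric waits), E[trials] = 2/p = 2/(5/6) = 12/5.

12/5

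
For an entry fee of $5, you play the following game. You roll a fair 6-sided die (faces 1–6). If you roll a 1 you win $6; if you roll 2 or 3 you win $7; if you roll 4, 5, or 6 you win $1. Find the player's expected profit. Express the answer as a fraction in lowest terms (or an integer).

-7/6 dollars

E[payout] = (1/2)·1 + (1/6)·6 + (1/3)·7 = 23/6
Expected profit = 23/6 − 5 = -7/6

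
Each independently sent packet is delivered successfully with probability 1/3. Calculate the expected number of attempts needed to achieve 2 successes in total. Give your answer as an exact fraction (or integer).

6

By linearity (sum of 2 independent geometric waits), E[trials] = 2/p = 2/(1/3) = 6.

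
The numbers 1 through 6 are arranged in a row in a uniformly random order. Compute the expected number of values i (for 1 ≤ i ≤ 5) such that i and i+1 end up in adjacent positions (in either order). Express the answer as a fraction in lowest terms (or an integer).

For each i ∈ {1,…,5}, let Xᵢ = 1 if i and i+1 are adjacent. P(Xᵢ=1) = 2·(6−1)!/6! = 2/6.
By linearity, E[ΣXᵢ] = (5)·(2/6) = 5/3.

5/3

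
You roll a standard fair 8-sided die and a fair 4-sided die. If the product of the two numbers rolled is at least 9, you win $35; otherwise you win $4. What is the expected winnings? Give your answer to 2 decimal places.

$19.50

E[payout] = (1/2)·4 + (1/2)·35 = 39/2
≈ $19.50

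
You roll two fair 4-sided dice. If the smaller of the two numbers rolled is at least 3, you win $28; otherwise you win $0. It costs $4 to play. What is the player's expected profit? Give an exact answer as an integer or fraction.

$3

E[payout] = (3/4)·0 + (1/4)·28 = 7
Expected profit = 7 − 4 = 3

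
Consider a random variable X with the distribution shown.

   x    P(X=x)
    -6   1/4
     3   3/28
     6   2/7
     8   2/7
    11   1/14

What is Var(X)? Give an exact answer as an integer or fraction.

E[X] = (1/4)·(-6) + (3/28)·3 + (2/7)·6 + (2/7)·8 + (1/14)·11 = 101/28
E[X²] = (1/4)·36 + (3/28)·9 + (2/7)·36 + (2/7)·64 + (1/14)·121 = 1321/28
Var(X) = 1321/28 − (101/28)² = 26787/784

26787/784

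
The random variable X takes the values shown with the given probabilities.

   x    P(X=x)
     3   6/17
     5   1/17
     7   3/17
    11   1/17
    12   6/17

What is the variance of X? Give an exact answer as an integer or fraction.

E[X] = (6/17)·3 + (1/17)·5 + (3/17)·7 + (1/17)·11 + (6/17)·12 = 127/17
E[X²] = (6/17)·9 + (1/17)·25 + (3/17)·49 + (1/17)·121 + (6/17)·144 = 1211/17
Var(X) = 1211/17 − (127/17)² = 4458/289

4458/289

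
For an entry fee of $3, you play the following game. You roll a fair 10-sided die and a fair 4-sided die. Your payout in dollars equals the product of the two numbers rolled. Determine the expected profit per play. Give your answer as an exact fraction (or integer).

43/4 dollars

Distribution of the product of the two numbers rolled: 1 w.p. 1/40, 2 w.p. 1/20, 3 w.p. 1/20, 4 w.p. 3/40, 5 w.p. 1/40, 6 w.p. 3/40, …
E[payout] = (1/40)·1 + (1/20)·2 + (1/20)·3 + (3/40)·4 + (1/40)·5 + (3/40)·6 + (1/40)·7 + (3/40)·8 + (1/20)·9 + (1/20)·10 + (3/40)·12 + (1/40)·14 + (1/40)·15 + (1/20)·16 + (1/20)·18 + (1/20)·20 + (1/40)·21 + (1/20)·24 + (1/40)·27 + (1/40)·28 + (1/40)·30 + (1/40)·32 + (1/40)·36 + (1/40)·40 = 55/4
Expected profit = 55/4 − 3 = 43/4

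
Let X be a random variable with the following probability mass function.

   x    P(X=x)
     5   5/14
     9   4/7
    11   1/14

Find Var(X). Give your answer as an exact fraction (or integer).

E[X] = (5/14)·5 + (4/7)·9 + (1/14)·11 = 54/7
E[X²] = (5/14)·25 + (4/7)·81 + (1/14)·121 = 447/7
Var(X) = 447/7 − (54/7)² = 213/49

213/49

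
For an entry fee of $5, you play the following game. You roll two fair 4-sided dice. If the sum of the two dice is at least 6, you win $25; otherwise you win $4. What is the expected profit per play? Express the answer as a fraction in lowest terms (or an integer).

E[payout] = (5/8)·4 + (3/8)·25 = 95/8
Expected profit = 95/8 − 5 = 55/8

55/8 dollars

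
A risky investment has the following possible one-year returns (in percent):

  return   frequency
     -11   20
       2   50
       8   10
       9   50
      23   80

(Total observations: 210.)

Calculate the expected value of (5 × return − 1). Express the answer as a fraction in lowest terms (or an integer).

Total = 210, so P(return=-11) = 20/210, etc.
E[5x-1] = (2/21)·(-56) + (5/21)·9 + (1/21)·39 + (5/21)·44 + (8/21)·114
     = 368/7

368/7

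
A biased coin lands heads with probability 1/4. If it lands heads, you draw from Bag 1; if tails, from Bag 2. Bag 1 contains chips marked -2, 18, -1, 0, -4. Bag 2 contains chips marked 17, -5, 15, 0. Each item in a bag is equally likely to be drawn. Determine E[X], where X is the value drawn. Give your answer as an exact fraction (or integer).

E[X | Bag 1] = (-2 + 18 − 1 + 0 − 4)/5 = 11/5
E[X | Bag 2] = (17 − 5 + 15 + 0)/4 = 27/4
E[X] = (1/4)·11/5 + (3/4)·27/4 = 449/80

449/80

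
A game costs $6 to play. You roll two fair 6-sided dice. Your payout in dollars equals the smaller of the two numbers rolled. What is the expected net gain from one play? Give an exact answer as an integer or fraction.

-125/36 dollars

Distribution of the smaller of the two numbers rolled: 1 w.p. 11/36, 2 w.p. 1/4, 3 w.p. 7/36, 4 w.p. 5/36, 5 w.p. 1/12, 6 w.p. 1/36
E[payout] = (11/36)·1 + (1/4)·2 + (7/36)·3 + (5/36)·4 + (1/12)·5 + (1/36)·6 = 91/36
Expected profit = 91/36 − 6 = -125/36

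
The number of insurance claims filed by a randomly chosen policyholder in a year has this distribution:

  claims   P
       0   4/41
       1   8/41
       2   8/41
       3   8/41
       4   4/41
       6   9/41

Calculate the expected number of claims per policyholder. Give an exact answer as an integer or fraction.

E[X] = (4/41)·0 + (8/41)·1 + (8/41)·2 + (8/41)·3 + (4/41)·4 + (9/41)·6
     = 118/41

118/41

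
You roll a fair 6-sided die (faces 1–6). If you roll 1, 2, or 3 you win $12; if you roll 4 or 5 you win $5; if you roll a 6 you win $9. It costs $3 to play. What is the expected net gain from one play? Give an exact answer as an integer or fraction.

E[payout] = (1/3)·5 + (1/6)·9 + (1/2)·12 = 55/6
Expected profit = 55/6 − 3 = 37/6

37/6 dollars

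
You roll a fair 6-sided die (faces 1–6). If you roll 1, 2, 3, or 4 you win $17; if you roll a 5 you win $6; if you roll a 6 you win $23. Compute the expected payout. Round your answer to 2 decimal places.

E[payout] = (1/6)·6 + (2/3)·17 + (1/6)·23 = 97/6
≈ $16.17

$16.17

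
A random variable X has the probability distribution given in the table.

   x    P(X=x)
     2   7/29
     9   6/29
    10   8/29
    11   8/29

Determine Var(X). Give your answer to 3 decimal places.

E[X] = (7/29)·2 + (6/29)·9 + (8/29)·10 + (8/29)·11 = 236/29
E[X²] = (7/29)·4 + (6/29)·81 + (8/29)·100 + (8/29)·121 = 2282/29
Var(X) = 2282/29 − (236/29)² = 10482/841 ≈ 12.464

12.464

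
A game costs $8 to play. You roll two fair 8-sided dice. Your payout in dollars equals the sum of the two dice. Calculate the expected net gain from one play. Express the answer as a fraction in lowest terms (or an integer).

Distribution of the sum of the two dice: 2 w.p. 1/64, 3 w.p. 1/32, 4 w.p. 3/64, 5 w.p. 1/16, 6 w.p. 5/64, 7 w.p. 3/32, …
E[payout] = (1/64)·2 + (1/32)·3 + (3/64)·4 + (1/16)·5 + (5/64)·6 + (3/32)·7 + (7/64)·8 + (1/8)·9 + (7/64)·10 + (3/32)·11 + (5/64)·12 + (1/16)·13 + (3/64)·14 + (1/32)·15 + (1/64)·16 = 9
Expected profit = 9 − 8 = 1

$1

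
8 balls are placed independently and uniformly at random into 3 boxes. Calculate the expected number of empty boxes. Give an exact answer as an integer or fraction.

256/2187

Let Xⱼ=1 if box j is empty. P(Xⱼ=1) = ((3-1)/3)^8 = 256/6561.
By linearity, E[#empty] = 3·256/6561 = 256/2187.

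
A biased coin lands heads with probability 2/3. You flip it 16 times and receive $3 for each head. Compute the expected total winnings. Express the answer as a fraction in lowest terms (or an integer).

$32

E[#heads] = 16·2/3 = 32/3 (linearity over flips).
E[winnings] = 3·32/3 = 32.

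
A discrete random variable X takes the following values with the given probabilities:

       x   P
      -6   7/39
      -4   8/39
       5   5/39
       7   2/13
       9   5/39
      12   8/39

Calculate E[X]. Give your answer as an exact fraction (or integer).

134/39

E[X] = (7/39)·(-6) + (8/39)·(-4) + (5/39)·5 + (2/13)·7 + (5/39)·9 + (8/39)·12
     = 134/39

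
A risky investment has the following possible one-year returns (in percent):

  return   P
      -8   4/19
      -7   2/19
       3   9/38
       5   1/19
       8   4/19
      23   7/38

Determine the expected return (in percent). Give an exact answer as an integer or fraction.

85/19

E[X] = (4/19)·(-8) + (2/19)·(-7) + (9/38)·3 + (1/19)·5 + (4/19)·8 + (7/38)·23
     = 85/19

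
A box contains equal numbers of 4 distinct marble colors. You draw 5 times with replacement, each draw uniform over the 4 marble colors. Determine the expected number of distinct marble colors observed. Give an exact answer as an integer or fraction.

Let Xⱼ=1 if type j appears at least once. P(Xⱼ=1) = 1 − ((4−1)/4)^5 = 781/1024.
E[#distinct] = 4·781/1024 = 781/256.

781/256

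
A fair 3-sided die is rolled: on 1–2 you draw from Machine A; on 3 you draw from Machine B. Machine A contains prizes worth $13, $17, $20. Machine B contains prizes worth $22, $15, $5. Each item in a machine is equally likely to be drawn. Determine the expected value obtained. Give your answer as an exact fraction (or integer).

142/9 dollars

E[X | Machine A] = (13 + 17 + 20)/3 = 50/3
E[X | Machine B] = (22 + 15 + 5)/3 = 14
E[X] = (2/3)·50/3 + (1/3)·14 = 142/9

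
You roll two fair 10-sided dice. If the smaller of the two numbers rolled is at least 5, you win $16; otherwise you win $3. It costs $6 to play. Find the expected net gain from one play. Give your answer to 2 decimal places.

$1.68

E[payout] = (16/25)·3 + (9/25)·16 = 192/25
Expected profit = 192/25 − 6 = 42/25 ≈ $1.68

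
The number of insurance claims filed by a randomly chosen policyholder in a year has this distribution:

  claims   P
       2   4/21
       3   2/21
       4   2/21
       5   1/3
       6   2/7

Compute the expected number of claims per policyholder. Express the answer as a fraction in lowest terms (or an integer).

E[X] = (4/21)·2 + (2/21)·3 + (2/21)·4 + (1/3)·5 + (2/7)·6
     = 31/7

31/7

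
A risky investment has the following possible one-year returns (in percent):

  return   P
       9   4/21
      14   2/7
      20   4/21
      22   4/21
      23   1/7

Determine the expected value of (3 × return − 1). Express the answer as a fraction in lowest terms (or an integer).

E[3x-1] = (4/21)·26 + (2/7)·41 + (4/21)·59 + (4/21)·65 + (1/7)·68
     = 50

50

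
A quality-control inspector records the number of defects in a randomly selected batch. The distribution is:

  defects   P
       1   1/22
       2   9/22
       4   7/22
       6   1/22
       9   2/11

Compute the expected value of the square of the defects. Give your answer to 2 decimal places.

E[X²] = (1/22)·1 + (9/22)·4 + (7/22)·16 + (1/22)·36 + (2/11)·81
     = 509/22 ≈ 23.14

23.14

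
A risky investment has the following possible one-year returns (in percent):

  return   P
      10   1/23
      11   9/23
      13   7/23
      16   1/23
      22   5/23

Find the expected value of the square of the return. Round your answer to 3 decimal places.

E[X²] = (1/23)·100 + (9/23)·121 + (7/23)·169 + (1/23)·256 + (5/23)·484
     = 5048/23 ≈ 219.478

219.478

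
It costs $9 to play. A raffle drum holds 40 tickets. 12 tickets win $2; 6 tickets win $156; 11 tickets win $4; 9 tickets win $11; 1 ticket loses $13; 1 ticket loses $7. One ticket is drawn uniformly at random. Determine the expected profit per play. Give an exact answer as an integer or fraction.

E[payout] = (12/40)·2 + (6/40)·156 + (11/40)·4 + (9/40)·11 + (1/40)·(-13) + (1/40)·(-7) = 1083/40
Expected profit = 1083/40 − 9 = 723/40

723/40 dollars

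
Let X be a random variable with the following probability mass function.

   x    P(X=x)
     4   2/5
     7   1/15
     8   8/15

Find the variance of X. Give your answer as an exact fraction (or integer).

166/45

E[X] = (2/5)·4 + (1/15)·7 + (8/15)·8 = 19/3
E[X²] = (2/5)·16 + (1/15)·49 + (8/15)·64 = 219/5
Var(X) = 219/5 − (19/3)² = 166/45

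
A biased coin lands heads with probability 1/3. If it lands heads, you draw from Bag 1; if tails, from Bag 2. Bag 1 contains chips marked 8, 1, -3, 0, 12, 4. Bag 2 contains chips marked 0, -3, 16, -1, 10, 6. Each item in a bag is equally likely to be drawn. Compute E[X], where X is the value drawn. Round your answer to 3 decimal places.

4.333

E[X | Bag 1] = (8 + 1 − 3 + 0 + 12 + 4)/6 = 11/3
E[X | Bag 2] = (0 − 3 + 16 − 1 + 10 + 6)/6 = 14/3
E[X] = (1/3)·11/3 + (2/3)·14/3 = 13/3 ≈ 4.333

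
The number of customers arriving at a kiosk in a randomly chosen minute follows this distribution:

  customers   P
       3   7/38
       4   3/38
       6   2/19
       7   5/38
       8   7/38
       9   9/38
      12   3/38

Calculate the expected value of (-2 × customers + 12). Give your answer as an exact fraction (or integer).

-37/19

E[-2x+12] = (7/38)·6 + (3/38)·4 + (2/19)·0 + (5/38)·(-2) + (7/38)·(-4) + (9/38)·(-6) + (3/38)·(-12)
     = -37/19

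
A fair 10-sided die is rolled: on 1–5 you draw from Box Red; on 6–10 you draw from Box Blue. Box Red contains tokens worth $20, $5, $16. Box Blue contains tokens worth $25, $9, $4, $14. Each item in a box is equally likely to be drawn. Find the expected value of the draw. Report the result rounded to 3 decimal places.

$13.333

E[X | Box Red] = (20 + 5 + 16)/3 = 41/3
E[X | Box Blue] = (25 + 9 + 4 + 14)/4 = 13
E[X] = (1/2)·41/3 + (1/2)·13 = 40/3 ≈ 13.333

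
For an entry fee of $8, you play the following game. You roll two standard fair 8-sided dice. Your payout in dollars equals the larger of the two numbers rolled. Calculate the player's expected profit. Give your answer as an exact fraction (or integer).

Distribution of the larger of the two numbers rolled: 1 w.p. 1/64, 2 w.p. 3/64, 3 w.p. 5/64, 4 w.p. 7/64, 5 w.p. 9/64, 6 w.p. 11/64, …
E[payout] = (1/64)·1 + (3/64)·2 + (5/64)·3 + (7/64)·4 + (9/64)·5 + (11/64)·6 + (13/64)·7 + (15/64)·8 = 93/16
Expected profit = 93/16 − 8 = -35/16

-35/16 dollars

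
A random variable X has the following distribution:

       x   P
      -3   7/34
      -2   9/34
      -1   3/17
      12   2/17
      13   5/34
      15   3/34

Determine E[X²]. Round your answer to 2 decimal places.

E[X²] = (7/34)·9 + (9/34)·4 + (3/17)·1 + (2/17)·144 + (5/34)·169 + (3/34)·225
     = 2201/34 ≈ 64.74

64.74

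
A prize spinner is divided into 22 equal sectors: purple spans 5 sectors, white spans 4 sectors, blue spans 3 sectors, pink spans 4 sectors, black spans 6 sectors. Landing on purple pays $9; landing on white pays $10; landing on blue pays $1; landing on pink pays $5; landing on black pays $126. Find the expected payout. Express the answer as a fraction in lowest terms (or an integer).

432/11 dollars

E[payout] = (5/22)·9 + (4/22)·10 + (3/22)·1 + (4/22)·5 + (6/22)·126 = 432/11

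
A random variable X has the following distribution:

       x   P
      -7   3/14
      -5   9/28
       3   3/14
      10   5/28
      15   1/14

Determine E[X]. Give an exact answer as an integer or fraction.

11/28

E[X] = (3/14)·(-7) + (9/28)·(-5) + (3/14)·3 + (5/28)·10 + (1/14)·15
     = 11/28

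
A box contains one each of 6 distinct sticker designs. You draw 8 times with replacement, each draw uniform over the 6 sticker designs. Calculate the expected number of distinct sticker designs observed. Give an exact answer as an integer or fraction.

Let Xⱼ=1 if type j appears at least once. P(Xⱼ=1) = 1 − ((6−1)/6)^8 = 1288991/1679616.
E[#distinct] = 6·1288991/1679616 = 1288991/279936.

1288991/279936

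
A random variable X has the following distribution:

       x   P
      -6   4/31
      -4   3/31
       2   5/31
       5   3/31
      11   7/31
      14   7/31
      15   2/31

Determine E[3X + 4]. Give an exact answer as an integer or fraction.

E[3x+4] = (4/31)·(-14) + (3/31)·(-8) + (5/31)·10 + (3/31)·19 + (7/31)·37 + (7/31)·46 + (2/31)·49
     = 706/31

706/31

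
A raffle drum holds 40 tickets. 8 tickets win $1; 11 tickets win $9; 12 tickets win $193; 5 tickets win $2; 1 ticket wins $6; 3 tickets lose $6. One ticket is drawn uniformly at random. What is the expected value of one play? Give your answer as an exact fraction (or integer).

E[payout] = (8/40)·1 + (11/40)·9 + (12/40)·193 + (5/40)·2 + (1/40)·6 + (3/40)·(-6) = 2421/40

2421/40 dollars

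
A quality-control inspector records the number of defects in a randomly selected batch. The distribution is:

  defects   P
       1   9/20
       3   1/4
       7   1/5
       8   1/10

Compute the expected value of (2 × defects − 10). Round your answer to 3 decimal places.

E[2x-10] = (9/20)·(-8) + (1/4)·(-4) + (1/5)·4 + (1/10)·6
     = -16/5 ≈ -3.200

-3.200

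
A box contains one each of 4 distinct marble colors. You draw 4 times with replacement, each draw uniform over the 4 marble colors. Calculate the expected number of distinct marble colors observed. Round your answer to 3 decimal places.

Let Xⱼ=1 if type j appears at least once. P(Xⱼ=1) = 1 − ((4−1)/4)^4 = 175/256.
E[#distinct] = 4·175/256 = 175/64.
≈ 2.734

2.734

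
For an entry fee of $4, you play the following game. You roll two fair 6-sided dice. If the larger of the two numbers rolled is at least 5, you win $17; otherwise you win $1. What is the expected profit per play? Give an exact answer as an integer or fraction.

E[payout] = (4/9)·1 + (5/9)·17 = 89/9
Expected profit = 89/9 − 4 = 53/9

53/9 dollars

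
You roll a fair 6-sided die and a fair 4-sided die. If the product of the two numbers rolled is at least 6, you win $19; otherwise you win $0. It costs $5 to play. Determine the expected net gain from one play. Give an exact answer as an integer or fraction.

E[payout] = (3/8)·0 + (5/8)·19 = 95/8
Expected profit = 95/8 − 5 = 55/8

55/8 dollars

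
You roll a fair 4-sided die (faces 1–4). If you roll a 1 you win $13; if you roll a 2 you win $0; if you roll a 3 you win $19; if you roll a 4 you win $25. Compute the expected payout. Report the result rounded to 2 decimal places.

E[payout] = (1/4)·0 + (1/4)·13 + (1/4)·19 + (1/4)·25 = 57/4
≈ $14.25

$14.25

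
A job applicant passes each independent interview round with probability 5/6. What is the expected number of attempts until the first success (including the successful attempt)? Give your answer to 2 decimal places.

1.20

For a geometric distribution, E[trials] = 1/p = 1/(5/6) = 6/5.
≈ 1.20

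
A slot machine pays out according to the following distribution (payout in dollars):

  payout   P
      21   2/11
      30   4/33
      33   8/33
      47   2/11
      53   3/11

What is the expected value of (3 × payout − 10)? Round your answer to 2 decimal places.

E[3x-10] = (2/11)·53 + (4/33)·80 + (8/33)·89 + (2/11)·131 + (3/11)·149
     = 1159/11 ≈ 105.36

105.36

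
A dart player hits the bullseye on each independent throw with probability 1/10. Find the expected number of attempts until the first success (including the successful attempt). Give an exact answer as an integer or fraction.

For a geometric distribution, E[trials] = 1/p = 1/(1/10) = 10.

10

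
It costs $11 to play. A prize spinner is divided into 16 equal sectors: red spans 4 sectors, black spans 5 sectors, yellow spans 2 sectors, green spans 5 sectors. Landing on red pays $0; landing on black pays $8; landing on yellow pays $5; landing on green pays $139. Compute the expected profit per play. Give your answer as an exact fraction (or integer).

E[payout] = (4/16)·0 + (5/16)·8 + (2/16)·5 + (5/16)·139 = 745/16
Expected profit = 745/16 − 11 = 569/16

569/16 dollars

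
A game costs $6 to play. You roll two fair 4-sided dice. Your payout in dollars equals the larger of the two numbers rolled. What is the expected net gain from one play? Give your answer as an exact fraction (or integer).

-23/8 dollars

Distribution of the larger of the two numbers rolled: 1 w.p. 1/16, 2 w.p. 3/16, 3 w.p. 5/16, 4 w.p. 7/16
E[payout] = (1/16)·1 + (3/16)·2 + (5/16)·3 + (7/16)·4 = 25/8
Expected profit = 25/8 − 6 = -23/8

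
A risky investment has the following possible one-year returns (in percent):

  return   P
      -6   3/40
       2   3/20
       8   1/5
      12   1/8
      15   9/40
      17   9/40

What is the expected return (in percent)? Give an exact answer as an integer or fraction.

203/20

E[X] = (3/40)·(-6) + (3/20)·2 + (1/5)·8 + (1/8)·12 + (9/40)·15 + (9/40)·17
     = 203/20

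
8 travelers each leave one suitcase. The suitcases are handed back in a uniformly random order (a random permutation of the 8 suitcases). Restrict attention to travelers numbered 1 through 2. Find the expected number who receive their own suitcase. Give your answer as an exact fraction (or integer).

1/4

Let Xᵢ = 1 if person i gets their own suitcase. For each i, P(Xᵢ=1) = 1/8.
By linearity of expectation, E[X₁+…+X_2] = 2·(1/8) = 1/4.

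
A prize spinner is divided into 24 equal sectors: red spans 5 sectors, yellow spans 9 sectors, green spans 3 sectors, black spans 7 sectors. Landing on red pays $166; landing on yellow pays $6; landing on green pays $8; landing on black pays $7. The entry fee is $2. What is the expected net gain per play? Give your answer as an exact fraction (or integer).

E[payout] = (5/24)·166 + (9/24)·6 + (3/24)·8 + (7/24)·7 = 319/8
Expected profit = 319/8 − 2 = 303/8

303/8 dollars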